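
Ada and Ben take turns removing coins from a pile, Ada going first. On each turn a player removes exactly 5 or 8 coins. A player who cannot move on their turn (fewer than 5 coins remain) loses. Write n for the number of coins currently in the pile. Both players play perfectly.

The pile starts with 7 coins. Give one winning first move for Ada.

Classify positions by backward induction: terminal positions (no move available) are L. From any other position, the mover wins iff some move reaches an L.
n=0: no move → L
n=1: no move → L
n=2: no move → L
n=3: no move → L
n=4: no move → L
n=5: W (go to 0, an L position)
n=6: W (go to 1, an L position)
n=7: W (go to 2, an L position)
From 7, the L positions reachable in one move are: 2.

Remove 5, leaving 2.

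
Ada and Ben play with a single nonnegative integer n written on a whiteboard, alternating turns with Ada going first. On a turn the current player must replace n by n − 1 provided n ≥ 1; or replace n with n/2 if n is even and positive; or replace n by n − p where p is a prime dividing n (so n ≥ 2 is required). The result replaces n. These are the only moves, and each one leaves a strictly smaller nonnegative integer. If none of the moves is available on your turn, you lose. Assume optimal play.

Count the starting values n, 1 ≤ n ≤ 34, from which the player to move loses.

7

Use the standard recursion: the mover loses at a terminal position; elsewhere, the mover wins exactly when some move hands the opponent an L position.
n=0: no move → L
n=1: W (go to 0, an L position)
n=2: W (go to 0, an L position)
n=3: W (go to 0, an L position)
n=4: L (options 2(W), 3(W) are all W)
n=5: W (go to 0, an L position)
n=6: W (go to 4, an L position)
n=7: W (go to 0, an L position)
n=8: W (go to 4, an L position)
n=9: L (options 6(W), 8(W) are all W)
n=10: W (go to 9, an L position)
n=11: W (go to 0, an L position)
n=12: W (go to 9, an L position)
n=13: W (go to 0, an L position)
n=14: L (options 7(W), 12(W), 13(W) are all W)
n=15: W (go to 14, an L position)
n=16: W (go to 14, an L position)
n=17: W (go to 0, an L position)
n=18: W (go to 9, an L position)
n=19: W (go to 0, an L position)
n=20: L (options 10(W), 15(W), 18(W), 19(W) are all W)
n=21: W (go to 14, an L position)
n=22: W (go to 20, an L position)
n=23: W (go to 0, an L position)
n=24: L (options 12(W), 21(W), 22(W), 23(W) are all W)
n=25: W (go to 20, an L position)
n=26: W (go to 24, an L position)
n=27: W (go to 24, an L position)
n=28: W (go to 14, an L position)
n=29: W (go to 0, an L position)
n=30: L (options 15(W), 25(W), 27(W), 28(W), 29(W) are all W)
n=31: W (go to 0, an L position)
n=32: W (go to 30, an L position)
n=33: W (go to 30, an L position)
n=34: L (options 17(W), 32(W), 33(W) are all W)
L entries with 1 ≤ n ≤ 34 (n=0 is outside the asked range and is not counted): n = 4, 9, 14, 20, 24, 30, 34; that makes 7.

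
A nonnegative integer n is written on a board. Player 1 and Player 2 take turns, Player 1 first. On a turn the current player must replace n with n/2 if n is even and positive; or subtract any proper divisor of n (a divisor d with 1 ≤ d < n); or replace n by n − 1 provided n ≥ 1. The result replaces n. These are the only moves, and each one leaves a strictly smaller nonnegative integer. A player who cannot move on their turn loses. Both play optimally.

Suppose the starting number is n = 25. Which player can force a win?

Player 2 wins.

Label each position W (a win for the player to move) or L (a loss). A position with no legal move is L; any other position is W exactly when some move reaches an L, and L when every move reaches a W.
n=0: no move → L
n=1: reaches L-position 0 → W
n=2: only reaches 1(W), which is W → L
n=3: reaches L-position 2 → W
n=4: reaches L-position 2 → W
n=5: only reaches 4(W), which is W → L
n=6: reaches L-position 5 → W
n=7: only reaches 6(W), which is W → L
n=8: reaches L-position 7 → W
n=9: only reaches 6(W), 8(W), all W → L
n=10: reaches L-position 5 → W
n=11: only reaches 10(W), which is W → L
n=12: reaches L-position 9 → W
n=13: only reaches 12(W), which is W → L
n=14: reaches L-position 7 → W
n=15: only reaches 10(W), 12(W), 14(W), all W → L
n=16: reaches L-position 15 → W
n=17: only reaches 16(W), which is W → L
n=18: reaches L-position 9 → W
n=19: only reaches 18(W), which is W → L
n=20: reaches L-position 15 → W
n=21: only reaches 14(W), 18(W), 20(W), all W → L
n=22: reaches L-position 11 → W
n=23: only reaches 22(W), which is W → L
n=24: reaches L-position 21 → W
n=25: only reaches 20(W), 24(W), all W → L
The starting position 25 is L: whatever Player 1 does, the opponent receives a W position.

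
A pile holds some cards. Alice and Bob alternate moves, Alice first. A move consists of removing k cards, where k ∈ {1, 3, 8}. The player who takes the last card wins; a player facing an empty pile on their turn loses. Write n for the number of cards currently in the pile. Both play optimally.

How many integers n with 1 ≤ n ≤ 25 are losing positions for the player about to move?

Compute win/loss labels from the base case upward. A position with no move is L. Any other position is W if it can reach an L in one move, else L.
n=0: no move → L
n=1: W (go to 0, an L position)
n=2: L (sole option 1(W) is W)
n=3: W (go to 2, an L position)
n=4: L (options 3(W), 1(W) are all W)
n=5: W (go to 4, an L position)
n=6: L (options 5(W), 3(W) are all W)
n=7: W (go to 6, an L position)
n=8: W (go to 0, an L position)
n=9: W (go to 6, an L position)
n=10: W (go to 2, an L position)
n=11: L (options 10(W), 8(W), 3(W) are all W)
n=12: W (go to 11, an L position)
n=13: L (options 12(W), 10(W), 5(W) are all W)
n=14: W (go to 13, an L position)
n=15: L (options 14(W), 12(W), 7(W) are all W)
n=16: W (go to 15, an L position)
n=17: L (options 16(W), 14(W), 9(W) are all W)
n=18: W (go to 17, an L position)
n=19: W (go to 11, an L position)
n=20: W (go to 17, an L position)
n=21: W (go to 13, an L position)
n=22: L (options 21(W), 19(W), 14(W) are all W)
n=23: W (go to 22, an L position)
n=24: L (options 23(W), 21(W), 16(W) are all W)
n=25: W (go to 24, an L position)
L entries with 1 ≤ n ≤ 25 (n=0 is outside the asked range and is not counted): n = 2, 4, 6, 11, 13, 15, 17, 22, 24; that makes 9.

9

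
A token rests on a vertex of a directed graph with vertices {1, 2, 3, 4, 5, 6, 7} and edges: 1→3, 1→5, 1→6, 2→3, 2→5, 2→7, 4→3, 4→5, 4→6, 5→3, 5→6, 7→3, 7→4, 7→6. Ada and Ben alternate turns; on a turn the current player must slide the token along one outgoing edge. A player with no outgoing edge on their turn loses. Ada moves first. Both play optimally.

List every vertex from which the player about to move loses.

3, 6

Classify positions by backward induction: terminal positions (no move available) are L. From any other position, the mover wins iff some move reaches an L.
Every edge goes from a vertex to one that appears earlier in the order 3, 6, 5, 1, 4, 7, 2, so processing vertices in that order labels each vertex after all of its successors.
3: no outgoing edge → L
6: no outgoing edge → L
5: reaches L-position 6 → W
1: reaches L-position 6 → W
4: reaches L-position 6 → W
7: reaches L-position 6 → W
2: reaches L-position 3 → W
The losing starting vertices are exactly the entries labelled L in this table (2 of them).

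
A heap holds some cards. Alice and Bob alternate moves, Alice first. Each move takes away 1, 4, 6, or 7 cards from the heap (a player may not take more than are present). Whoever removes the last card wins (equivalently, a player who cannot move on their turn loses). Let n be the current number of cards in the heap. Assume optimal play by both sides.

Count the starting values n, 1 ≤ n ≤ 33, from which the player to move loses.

10

Compute win/loss labels from the base case upward. A position with no move is L. Any other position is W if it can reach an L in one move, else L.
n=0: no move → L
n=1: can move to 0, which is L ⇒ W
n=2: the only move is to 1(W), a W ⇒ L
n=3: can move to 2, which is L ⇒ W
n=4: can move to 0, which is L ⇒ W
n=5: moves to 4(W), 1(W); every one is W ⇒ L
n=6: can move to 5, which is L ⇒ W
n=7: can move to 0, which is L ⇒ W
n=8: can move to 2, which is L ⇒ W
n=9: can move to 5, which is L ⇒ W
n=10: moves to 9(W), 6(W), 4(W), 3(W); every one is W ⇒ L
n=11: can move to 10, which is L ⇒ W
n=12: can move to 5, which is L ⇒ W
n=13: moves to 12(W), 9(W), 7(W), 6(W); every one is W ⇒ L
n=14: can move to 13, which is L ⇒ W
n=15: moves to 14(W), 11(W), 9(W), 8(W); every one is W ⇒ L
n=16: can move to 15, which is L ⇒ W
n=17: can move to 13, which is L ⇒ W
n=18: moves to 17(W), 14(W), 12(W), 11(W); every one is W ⇒ L
n=19: can move to 18, which is L ⇒ W
n=20: can move to 13, which is L ⇒ W
n=21: can move to 15, which is L ⇒ W
n=22: can move to 18, which is L ⇒ W
n=23: moves to 22(W), 19(W), 17(W), 16(W); every one is W ⇒ L
n=24: can move to 23, which is L ⇒ W
n=25: can move to 18, which is L ⇒ W
n=26: moves to 25(W), 22(W), 20(W), 19(W); every one is W ⇒ L
n=27: can move to 26, which is L ⇒ W
n=28: moves to 27(W), 24(W), 22(W), 21(W); every one is W ⇒ L
n=29: can move to 28, which is L ⇒ W
n=30: can move to 26, which is L ⇒ W
n=31: moves to 30(W), 27(W), 25(W), 24(W); every one is W ⇒ L
n=32: can move to 31, which is L ⇒ W
n=33: can move to 26, which is L ⇒ W
L entries with 1 ≤ n ≤ 33 (n=0 is outside the asked range and is not counted): n = 2, 5, 10, 13, 15, 18, 23, 26, 28, 31; that makes 10.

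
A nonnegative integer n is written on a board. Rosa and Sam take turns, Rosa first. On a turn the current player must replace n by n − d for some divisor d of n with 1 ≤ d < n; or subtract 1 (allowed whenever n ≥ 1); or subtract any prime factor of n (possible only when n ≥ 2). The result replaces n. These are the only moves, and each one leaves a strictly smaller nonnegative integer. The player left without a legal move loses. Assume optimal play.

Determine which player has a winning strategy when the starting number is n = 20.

Classify positions by backward induction: terminal positions (no move available) are L. From any other position, the mover wins iff some move reaches an L.
n=0: no move → L
n=1: reaches L-position 0 → W
n=2: reaches L-position 0 → W
n=3: reaches L-position 0 → W
n=4: only reaches 2(W), 3(W), all W → L
n=5: reaches L-position 0 → W
n=6: reaches L-position 4 → W
n=7: reaches L-position 0 → W
n=8: reaches L-position 4 → W
n=9: only reaches 6(W), 8(W), all W → L
n=10: reaches L-position 9 → W
n=11: reaches L-position 0 → W
n=12: reaches L-position 9 → W
n=13: reaches L-position 0 → W
n=14: only reaches 7(W), 12(W), 13(W), all W → L
n=15: reaches L-position 14 → W
n=16: reaches L-position 14 → W
n=17: reaches L-position 0 → W
n=18: reaches L-position 9 → W
n=19: reaches L-position 0 → W
n=20: only reaches 10(W), 15(W), 16(W), 18(W), 19(W), all W → L
Every move from 20 reaches a W position, so the mover loses.

Sam wins.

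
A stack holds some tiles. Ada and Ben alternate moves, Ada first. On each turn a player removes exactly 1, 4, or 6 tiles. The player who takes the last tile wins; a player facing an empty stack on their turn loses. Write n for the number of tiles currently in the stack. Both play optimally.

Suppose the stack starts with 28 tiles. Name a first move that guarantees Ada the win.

Classify positions by backward induction: terminal positions (no move available) are L. From any other position, the mover wins iff some move reaches an L.
n=0: no move → L
n=1: →0(L), so W
n=2: →1(W) only, which is W, so L
n=3: →2(L), so W
n=4: →0(L), so W
n=5: →4(W), 1(W) — all W, so L
n=6: →5(L), so W
n=7: →6(W), 3(W), 1(W) — all W, so L
n=8: →7(L), so W
n=9: →5(L), so W
n=10: →9(W), 6(W), 4(W) — all W, so L
n=11: →10(L), so W
n=12: →11(W), 8(W), 6(W) — all W, so L
n=13: →12(L), so W
n=14: →10(L), so W
n=15: →14(W), 11(W), 9(W) — all W, so L
n=16: →15(L), so W
n=17: →16(W), 13(W), 11(W) — all W, so L
n=18: →17(L), so W
n=19: →15(L), so W
n=20: →19(W), 16(W), 14(W) — all W, so L
n=21: →20(L), so W
n=22: →21(W), 18(W), 16(W) — all W, so L
n=23: →22(L), so W
n=24: →20(L), so W
n=25: →24(W), 21(W), 19(W) — all W, so L
n=26: →25(L), so W
n=27: →26(W), 23(W), 21(W) — all W, so L
n=28: →27(L), so W
From 28, the L positions reachable in one move are: 27, 22. Any move reaching one of these is winning.

Remove 1, leaving 27.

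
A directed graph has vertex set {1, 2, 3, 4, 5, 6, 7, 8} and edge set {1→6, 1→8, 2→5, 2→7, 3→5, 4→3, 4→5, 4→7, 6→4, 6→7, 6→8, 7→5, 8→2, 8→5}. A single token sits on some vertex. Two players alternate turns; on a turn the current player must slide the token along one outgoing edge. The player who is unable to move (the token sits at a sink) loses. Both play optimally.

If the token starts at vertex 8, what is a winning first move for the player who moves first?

Move to 5.

Build the W/L table. Terminal = L. A non-terminal position is W if it has a move to some L; otherwise it is L.
Every edge goes from a vertex to one that appears earlier in the order 5, 3, 7, 4, 2, 8, 6, 1, so processing vertices in that order labels each vertex after all of its successors.
5: no outgoing edge → L
3: W (go to 5, an L position)
7: W (go to 5, an L position)
4: W (go to 5, an L position)
2: W (go to 5, an L position)
8: W (go to 5, an L position)
6: L (options 8(W), 4(W), 7(W) are all W)
1: W (go to 6, an L position)
From 8, the L positions reachable in one move are: 5.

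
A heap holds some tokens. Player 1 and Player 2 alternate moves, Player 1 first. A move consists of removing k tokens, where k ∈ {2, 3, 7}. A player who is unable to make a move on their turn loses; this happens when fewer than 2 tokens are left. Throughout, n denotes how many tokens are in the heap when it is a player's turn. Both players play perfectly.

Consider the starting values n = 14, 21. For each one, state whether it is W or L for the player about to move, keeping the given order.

Work bottom-up. With no move the player to move loses. Otherwise the position is W if at least one move leads to an L position for the opponent, and L if every move leads to a W.
n=0: no move → L
n=1: no move → L
n=2: →0(L), so W
n=3: →1(L), so W
n=4: →1(L), so W
n=5: →3(W), 2(W) — all W, so L
n=6: →4(W), 3(W) — all W, so L
n=7: →5(L), so W
n=8: →6(L), so W
n=9: →6(L), so W
n=10: →8(W), 7(W), 3(W) — all W, so L
n=11: →9(W), 8(W), 4(W) — all W, so L
n=12: →10(L), so W
n=13: →11(L), so W
n=14: →11(L), so W
n=15: →13(W), 12(W), 8(W) — all W, so L
n=16: →14(W), 13(W), 9(W) — all W, so L
n=17: →15(L), so W
n=18: →16(L), so W
n=19: →16(L), so W
n=20: →18(W), 17(W), 13(W) — all W, so L
n=21: →19(W), 18(W), 14(W) — all W, so L

14: W, 21: L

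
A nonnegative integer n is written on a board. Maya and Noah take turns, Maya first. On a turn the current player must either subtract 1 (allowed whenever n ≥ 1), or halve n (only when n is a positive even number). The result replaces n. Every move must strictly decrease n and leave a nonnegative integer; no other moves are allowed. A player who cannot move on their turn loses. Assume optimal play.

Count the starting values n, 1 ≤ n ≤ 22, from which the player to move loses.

10

Label each position W (a win for the player to move) or L (a loss). A position with no legal move is L; any other position is W exactly when some move reaches an L, and L when every move reaches a W.
n=0: no move → L
n=1: W (go to 0, an L position)
n=2: L (sole option 1(W) is W)
n=3: W (go to 2, an L position)
n=4: W (go to 2, an L position)
n=5: L (sole option 4(W) is W)
n=6: W (go to 5, an L position)
n=7: L (sole option 6(W) is W)
n=8: W (go to 7, an L position)
n=9: L (sole option 8(W) is W)
n=10: W (go to 5, an L position)
n=11: L (sole option 10(W) is W)
n=12: W (go to 11, an L position)
n=13: L (sole option 12(W) is W)
n=14: W (go to 7, an L position)
n=15: L (sole option 14(W) is W)
n=16: W (go to 15, an L position)
n=17: L (sole option 16(W) is W)
n=18: W (go to 9, an L position)
n=19: L (sole option 18(W) is W)
n=20: W (go to 19, an L position)
n=21: L (sole option 20(W) is W)
n=22: W (go to 11, an L position)
L entries with 1 ≤ n ≤ 22 (n=0 is outside the asked range and is not counted): n = 2, 5, 7, 9, 11, 13, 15, 17, 19, 21; that makes 10.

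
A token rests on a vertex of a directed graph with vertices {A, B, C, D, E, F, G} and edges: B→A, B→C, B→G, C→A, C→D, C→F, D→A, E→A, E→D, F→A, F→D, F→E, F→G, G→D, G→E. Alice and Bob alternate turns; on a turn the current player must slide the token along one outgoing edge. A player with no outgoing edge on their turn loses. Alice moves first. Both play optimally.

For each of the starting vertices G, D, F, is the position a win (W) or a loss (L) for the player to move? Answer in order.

G: L, D: W, F: W

Label each position W (a win for the player to move) or L (a loss). A position with no legal move is L; any other position is W exactly when some move reaches an L, and L when every move reaches a W.
Every edge goes from a vertex to one that appears earlier in the order A, D, E, G, F, C, B, so processing vertices in that order labels each vertex after all of its successors.
A: no outgoing edge → L
D: →A(L), so W
E: →A(L), so W
G: →E(W), D(W) — all W, so L
F: →G(L), so W
C: →A(L), so W
B: →G(L), so W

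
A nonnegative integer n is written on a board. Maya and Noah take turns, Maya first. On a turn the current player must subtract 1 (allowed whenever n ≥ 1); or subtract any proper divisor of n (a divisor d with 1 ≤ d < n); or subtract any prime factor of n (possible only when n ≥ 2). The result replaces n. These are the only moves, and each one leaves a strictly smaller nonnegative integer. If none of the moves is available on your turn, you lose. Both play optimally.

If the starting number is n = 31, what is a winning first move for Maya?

Move to 0.

Classify positions by backward induction: terminal positions (no move available) are L. From any other position, the mover wins iff some move reaches an L.
n=0: no move → L
n=1: →0(L), so W
n=2: →0(L), so W
n=3: →0(L), so W
n=4: →2(W), 3(W) — all W, so L
n=5: →0(L), so W
n=6: →4(L), so W
n=7: →0(L), so W
n=8: →4(L), so W
n=9: →6(W), 8(W) — all W, so L
n=10: →9(L), so W
n=11: →0(L), so W
n=12: →9(L), so W
n=13: →0(L), so W
n=14: →7(W), 12(W), 13(W) — all W, so L
n=15: →14(L), so W
n=16: →14(L), so W
n=17: →0(L), so W
n=18: →9(L), so W
n=19: →0(L), so W
n=20: →10(W), 15(W), 16(W), 18(W), 19(W) — all W, so L
n=21: →14(L), so W
n=22: →20(L), so W
n=23: →0(L), so W
n=24: →20(L), so W
n=25: →20(L), so W
n=26: →13(W), 24(W), 25(W) — all W, so L
n=27: →26(L), so W
n=28: →14(L), so W
n=29: →0(L), so W
n=30: →20(L), so W
n=31: →0(L), so W
From 31, the L positions reachable in one move are: 0.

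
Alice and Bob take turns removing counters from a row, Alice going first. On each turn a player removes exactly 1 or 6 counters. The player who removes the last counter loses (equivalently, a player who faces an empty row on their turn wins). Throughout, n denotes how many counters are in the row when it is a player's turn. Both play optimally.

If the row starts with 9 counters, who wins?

Work bottom-up. With no move the player to move wins. Otherwise the position is W if at least one move leads to an L position for the opponent, and L if every move leads to a W.
n=0: no move; the opponent has just taken the last counter and therefore loses → W
n=1: L (sole option 0(W) is W)
n=2: W (go to 1, an L position)
n=3: L (sole option 2(W) is W)
n=4: W (go to 3, an L position)
n=5: L (sole option 4(W) is W)
n=6: W (go to 5, an L position)
n=7: W (go to 1, an L position)
n=8: L (options 7(W), 2(W) are all W)
n=9: W (go to 8, an L position)
From 9 Alice can remove 1, leaving 8, reaching an L position.

Alice wins.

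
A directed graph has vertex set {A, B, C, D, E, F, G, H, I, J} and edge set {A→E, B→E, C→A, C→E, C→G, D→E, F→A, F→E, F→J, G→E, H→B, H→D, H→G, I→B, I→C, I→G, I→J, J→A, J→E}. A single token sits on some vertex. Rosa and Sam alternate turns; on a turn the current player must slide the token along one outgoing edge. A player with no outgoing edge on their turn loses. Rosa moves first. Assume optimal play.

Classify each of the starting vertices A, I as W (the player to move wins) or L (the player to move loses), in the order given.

A: W, I: L

Classify positions by backward induction: terminal positions (no move available) are L. From any other position, the mover wins iff some move reaches an L.
Every edge goes from a vertex to one that appears earlier in the order E, G, B, D, A, H, J, F, C, I, so processing vertices in that order labels each vertex after all of its successors.
E: no outgoing edge → L
G: →E(L), so W
B: →E(L), so W
D: →E(L), so W
A: →E(L), so W
H: →D(W), B(W), G(W) — all W, so L
J: →E(L), so W
F: →E(L), so W
C: →E(L), so W
I: →C(W), J(W), B(W), G(W) — all W, so L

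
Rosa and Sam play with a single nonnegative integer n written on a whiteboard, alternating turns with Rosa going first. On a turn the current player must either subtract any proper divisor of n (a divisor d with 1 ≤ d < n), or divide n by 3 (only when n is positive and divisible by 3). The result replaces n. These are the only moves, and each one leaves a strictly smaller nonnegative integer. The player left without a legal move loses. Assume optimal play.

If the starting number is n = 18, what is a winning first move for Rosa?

Compute win/loss labels from the base case upward. A position with no move is L. Any other position is W if it can reach an L in one move, else L.
n=0: no move → L
n=1: no move → L
n=2: can move to 1, which is L ⇒ W
n=3: can move to 1, which is L ⇒ W
n=4: moves to 2(W), 3(W); every one is W ⇒ L
n=5: can move to 4, which is L ⇒ W
n=6: can move to 4, which is L ⇒ W
n=7: the only move is to 6(W), a W ⇒ L
n=8: can move to 4, which is L ⇒ W
n=9: moves to 3(W), 6(W), 8(W); every one is W ⇒ L
n=10: can move to 9, which is L ⇒ W
n=11: the only move is to 10(W), a W ⇒ L
n=12: can move to 4, which is L ⇒ W
n=13: the only move is to 12(W), a W ⇒ L
n=14: can move to 7, which is L ⇒ W
n=15: moves to 5(W), 10(W), 12(W), 14(W); every one is W ⇒ L
n=16: can move to 15, which is L ⇒ W
n=17: the only move is to 16(W), a W ⇒ L
n=18: can move to 9, which is L ⇒ W
From 18, the L positions reachable in one move are: 9, 15, 17. Any move reaching one of these is winning.

Move to 9.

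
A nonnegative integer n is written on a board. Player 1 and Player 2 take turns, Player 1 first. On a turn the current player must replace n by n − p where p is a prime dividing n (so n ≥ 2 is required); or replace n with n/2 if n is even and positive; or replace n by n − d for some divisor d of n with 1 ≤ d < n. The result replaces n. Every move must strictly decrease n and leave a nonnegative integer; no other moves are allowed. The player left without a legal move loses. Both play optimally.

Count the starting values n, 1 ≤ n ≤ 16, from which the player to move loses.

Work bottom-up. With no move the player to move loses. Otherwise the position is W if at least one move leads to an L position for the opponent, and L if every move leads to a W.
n=0: no move → L
n=1: no move → L
n=2: W (go to 0, an L position)
n=3: W (go to 0, an L position)
n=4: L (options 2(W), 3(W) are all W)
n=5: W (go to 0, an L position)
n=6: W (go to 4, an L position)
n=7: W (go to 0, an L position)
n=8: W (go to 4, an L position)
n=9: L (options 6(W), 8(W) are all W)
n=10: W (go to 9, an L position)
n=11: W (go to 0, an L position)
n=12: W (go to 9, an L position)
n=13: W (go to 0, an L position)
n=14: L (options 7(W), 12(W), 13(W) are all W)
n=15: W (go to 14, an L position)
n=16: W (go to 14, an L position)
L entries with 1 ≤ n ≤ 16 (n=0 is outside the asked range and is not counted): n = 1, 4, 9, 14; that makes 4.

4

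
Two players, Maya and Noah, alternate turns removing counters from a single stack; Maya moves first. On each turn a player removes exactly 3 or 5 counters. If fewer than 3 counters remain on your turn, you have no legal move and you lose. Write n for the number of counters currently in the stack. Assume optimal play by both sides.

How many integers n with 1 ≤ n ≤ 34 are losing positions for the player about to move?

14

Positions with no move are L. A position that does have a move is losing for the player to move precisely when every available move leads to a winning position for the opponent. Fill in the labels:
n=0: no move → L
n=1: no move → L
n=2: no move → L
n=3: reaches L-position 0 → W
n=4: reaches L-position 1 → W
n=5: reaches L-position 2 → W
n=6: reaches L-position 1 → W
n=7: reaches L-position 2 → W
n=8: only reaches 5(W), 3(W), all W → L
n=9: only reaches 6(W), 4(W), all W → L
n=10: only reaches 7(W), 5(W), all W → L
n=11: reaches L-position 8 → W
n=12: reaches L-position 9 → W
n=13: reaches L-position 10 → W
n=14: reaches L-position 9 → W
n=15: reaches L-position 10 → W
n=16: only reaches 13(W), 11(W), all W → L
n=17: only reaches 14(W), 12(W), all W → L
n=18: only reaches 15(W), 13(W), all W → L
n=19: reaches L-position 16 → W
n=20: reaches L-position 17 → W
n=21: reaches L-position 18 → W
n=22: reaches L-position 17 → W
n=23: reaches L-position 18 → W
n=24: only reaches 21(W), 19(W), all W → L
n=25: only reaches 22(W), 20(W), all W → L
n=26: only reaches 23(W), 21(W), all W → L
n=27: reaches L-position 24 → W
n=28: reaches L-position 25 → W
n=29: reaches L-position 26 → W
n=30: reaches L-position 25 → W
n=31: reaches L-position 26 → W
n=32: only reaches 29(W), 27(W), all W → L
n=33: only reaches 30(W), 28(W), all W → L
n=34: only reaches 31(W), 29(W), all W → L
L entries with 1 ≤ n ≤ 34 (n=0 is outside the asked range and is not counted): n = 1, 2, 8, 9, 10, 16, 17, 18, 24, 25, 26, 32, 33, 34; that makes 14.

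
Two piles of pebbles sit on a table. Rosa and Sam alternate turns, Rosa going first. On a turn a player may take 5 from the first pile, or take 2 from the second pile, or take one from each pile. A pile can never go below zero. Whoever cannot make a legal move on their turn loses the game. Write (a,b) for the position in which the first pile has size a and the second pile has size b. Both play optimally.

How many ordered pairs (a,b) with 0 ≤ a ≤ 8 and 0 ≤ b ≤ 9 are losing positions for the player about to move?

40

Classify positions by backward induction: terminal positions (no move available) are L. From any other position, the mover wins iff some move reaches an L.
Every move lowers a or b (never raises either), so fill the grid row by row in increasing a, and left to right within a row: each cell's successors are then already labelled.
      b=0  b=1  b=2  b=3  b=4  b=5  b=6  b=7  b=8  b=9
a=0:    L    L    W    W    L    L    W    W    L    L
a=1:    L    W    W    L    L    W    W    L    L    W
a=2:    L    W    W    L    W    W    L    L    W    W
a=3:    L    W    W    L    W    W    L    W    W    L
a=4:    L    W    W    L    W    W    L    W    W    L
a=5:    W    W    L    L    W    W    L    W    W    W
a=6:    W    L    L    W    W    L    L    W    W    L
a=7:    W    L    W    W    L    L    W    W    L    L
a=8:    W    L    W    W    L    W    W    L    L    W
Cells with no legal move (terminal, hence L): (0,0), (0,1), (1,0), (2,0), (3,0), (4,0).
The remaining L cells, each justified by listing all of its moves:
(0,4): only reaches (0,2)(W), which is W → L
(0,5): only reaches (0,3)(W), which is W → L
(0,8): only reaches (0,6)(W), which is W → L
(0,9): only reaches (0,7)(W), which is W → L
(1,3): only reaches (1,1)(W), (0,2)(W), all W → L
(1,4): only reaches (1,2)(W), (0,3)(W), all W → L
(1,7): only reaches (1,5)(W), (0,6)(W), all W → L
(1,8): only reaches (1,6)(W), (0,7)(W), all W → L
(2,3): only reaches (2,1)(W), (1,2)(W), all W → L
(2,6): only reaches (2,4)(W), (1,5)(W), all W → L
(2,7): only reaches (2,5)(W), (1,6)(W), all W → L
(3,3): only reaches (3,1)(W), (2,2)(W), all W → L
(3,6): only reaches (3,4)(W), (2,5)(W), all W → L
(3,9): only reaches (3,7)(W), (2,8)(W), all W → L
(4,3): only reaches (4,1)(W), (3,2)(W), all W → L
(4,6): only reaches (4,4)(W), (3,5)(W), all W → L
(4,9): only reaches (4,7)(W), (3,8)(W), all W → L
(5,2): only reaches (0,2)(W), (5,0)(W), (4,1)(W), all W → L
(5,3): only reaches (0,3)(W), (5,1)(W), (4,2)(W), all W → L
(5,6): only reaches (0,6)(W), (5,4)(W), (4,5)(W), all W → L
(6,1): only reaches (1,1)(W), (5,0)(W), all W → L
(6,2): only reaches (1,2)(W), (6,0)(W), (5,1)(W), all W → L
(6,5): only reaches (1,5)(W), (6,3)(W), (5,4)(W), all W → L
(6,6): only reaches (1,6)(W), (6,4)(W), (5,5)(W), all W → L
(6,9): only reaches (1,9)(W), (6,7)(W), (5,8)(W), all W → L
(7,1): only reaches (2,1)(W), (6,0)(W), all W → L
(7,4): only reaches (2,4)(W), (7,2)(W), (6,3)(W), all W → L
(7,5): only reaches (2,5)(W), (7,3)(W), (6,4)(W), all W → L
(7,8): only reaches (2,8)(W), (7,6)(W), (6,7)(W), all W → L
(7,9): only reaches (2,9)(W), (7,7)(W), (6,8)(W), all W → L
(8,1): only reaches (3,1)(W), (7,0)(W), all W → L
(8,4): only reaches (3,4)(W), (8,2)(W), (7,3)(W), all W → L
(8,7): only reaches (3,7)(W), (8,5)(W), (7,6)(W), all W → L
(8,8): only reaches (3,8)(W), (8,6)(W), (7,7)(W), all W → L
Every other cell has at least one move into one of the L cells above, so it is W.
L cells per row: a=0: 6, a=1: 5, a=2: 4, a=3: 4, a=4: 4, a=5: 3, a=6: 5, a=7: 5, a=8: 4; total 40.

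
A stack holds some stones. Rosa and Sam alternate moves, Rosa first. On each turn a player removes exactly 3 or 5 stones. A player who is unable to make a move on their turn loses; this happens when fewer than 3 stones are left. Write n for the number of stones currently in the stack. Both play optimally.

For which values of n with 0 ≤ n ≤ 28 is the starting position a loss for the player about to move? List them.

0, 1, 2, 8, 9, 10, 16, 17, 18, 24, 25, 26

Build the W/L table. Terminal = L. A non-terminal position is W if it has a move to some L; otherwise it is L.
n=0: no move → L
n=1: no move → L
n=2: no move → L
n=3: can move to 0, which is L ⇒ W
n=4: can move to 1, which is L ⇒ W
n=5: can move to 2, which is L ⇒ W
n=6: can move to 1, which is L ⇒ W
n=7: can move to 2, which is L ⇒ W
n=8: moves to 5(W), 3(W); every one is W ⇒ L
n=9: moves to 6(W), 4(W); every one is W ⇒ L
n=10: moves to 7(W), 5(W); every one is W ⇒ L
n=11: can move to 8, which is L ⇒ W
n=12: can move to 9, which is L ⇒ W
n=13: can move to 10, which is L ⇒ W
n=14: can move to 9, which is L ⇒ W
n=15: can move to 10, which is L ⇒ W
n=16: moves to 13(W), 11(W); every one is W ⇒ L
n=17: moves to 14(W), 12(W); every one is W ⇒ L
n=18: moves to 15(W), 13(W); every one is W ⇒ L
n=19: can move to 16, which is L ⇒ W
n=20: can move to 17, which is L ⇒ W
n=21: can move to 18, which is L ⇒ W
n=22: can move to 17, which is L ⇒ W
n=23: can move to 18, which is L ⇒ W
n=24: moves to 21(W), 19(W); every one is W ⇒ L
n=25: moves to 22(W), 20(W); every one is W ⇒ L
n=26: moves to 23(W), 21(W); every one is W ⇒ L
n=27: can move to 24, which is L ⇒ W
n=28: can move to 25, which is L ⇒ W
Reading off the rows marked L gives the requested list; there are 12 such values of n.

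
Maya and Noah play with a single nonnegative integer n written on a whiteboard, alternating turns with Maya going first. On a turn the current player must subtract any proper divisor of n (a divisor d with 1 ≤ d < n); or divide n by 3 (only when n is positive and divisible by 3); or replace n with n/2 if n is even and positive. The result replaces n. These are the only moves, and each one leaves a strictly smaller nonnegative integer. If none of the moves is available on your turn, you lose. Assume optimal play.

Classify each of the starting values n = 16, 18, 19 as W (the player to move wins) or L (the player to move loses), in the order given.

16: W, 18: W, 19: L

Compute win/loss labels from the base case upward. A position with no move is L. Any other position is W if it can reach an L in one move, else L.
n=0: no move → L
n=1: no move → L
n=2: →1(L), so W
n=3: →1(L), so W
n=4: →2(W), 3(W) — all W, so L
n=5: →4(L), so W
n=6: →4(L), so W
n=7: →6(W) only, which is W, so L
n=8: →4(L), so W
n=9: →3(W), 6(W), 8(W) — all W, so L
n=10: →9(L), so W
n=11: →10(W) only, which is W, so L
n=12: →4(L), so W
n=13: →12(W) only, which is W, so L
n=14: →7(L), so W
n=15: →5(W), 10(W), 12(W), 14(W) — all W, so L
n=16: →15(L), so W
n=17: →16(W) only, which is W, so L
n=18: →9(L), so W
n=19: →18(W) only, which is W, so L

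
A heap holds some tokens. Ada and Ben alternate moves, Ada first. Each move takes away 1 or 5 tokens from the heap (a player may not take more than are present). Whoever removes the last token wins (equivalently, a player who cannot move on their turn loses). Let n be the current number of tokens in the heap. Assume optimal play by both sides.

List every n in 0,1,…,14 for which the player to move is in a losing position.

Use the standard recursion: the mover loses at a terminal position; elsewhere, the mover wins exactly when some move hands the opponent an L position.
n=0: no move → L
n=1: can move to 0, which is L ⇒ W
n=2: the only move is to 1(W), a W ⇒ L
n=3: can move to 2, which is L ⇒ W
n=4: the only move is to 3(W), a W ⇒ L
n=5: can move to 4, which is L ⇒ W
n=6: moves to 5(W), 1(W); every one is W ⇒ L
n=7: can move to 6, which is L ⇒ W
n=8: moves to 7(W), 3(W); every one is W ⇒ L
n=9: can move to 8, which is L ⇒ W
n=10: moves to 9(W), 5(W); every one is W ⇒ L
n=11: can move to 10, which is L ⇒ W
n=12: moves to 11(W), 7(W); every one is W ⇒ L
n=13: can move to 12, which is L ⇒ W
n=14: moves to 13(W), 9(W); every one is W ⇒ L
The losing starting values of n are exactly the entries labelled L in this table (8 of them).

0, 2, 4, 6, 8, 10, 12, 14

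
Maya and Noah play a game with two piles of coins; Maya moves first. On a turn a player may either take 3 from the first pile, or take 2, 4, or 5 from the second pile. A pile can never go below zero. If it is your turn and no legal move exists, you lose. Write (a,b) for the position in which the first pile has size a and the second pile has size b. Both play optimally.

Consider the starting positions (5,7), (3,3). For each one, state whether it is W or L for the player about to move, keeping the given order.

(5,7): W, (3,3): L

Classify positions by backward induction: terminal positions (no move available) are L. From any other position, the mover wins iff some move reaches an L.
No move ever increases a pile, so every position that can arise here has a ≤ 5 and b ≤ 7; it is enough to label the cells with 0 ≤ a ≤ 5 and 0 ≤ b ≤ 7.
Every move lowers a or b (never raises either), so fill the grid row by row in increasing a, and left to right within a row: each cell's successors are then already labelled.
      b=0  b=1  b=2  b=3  b=4  b=5  b=6  b=7
a=0:    L    L    W    W    W    W    W    L
a=1:    L    L    W    W    W    W    W    L
a=2:    L    L    W    W    W    W    W    L
a=3:    W    W    L    L    W    W    W    W
a=4:    W    W    L    L    W    W    W    W
a=5:    W    W    L    L    W    W    W    W
Cells with no legal move (terminal, hence L): (0,0), (0,1), (1,0), (1,1), (2,0), (2,1).
The remaining L cells, each justified by listing all of its moves:
(0,7): L (options (0,5)(W), (0,3)(W), (0,2)(W) are all W)
(1,7): L (options (1,5)(W), (1,3)(W), (1,2)(W) are all W)
(2,7): L (options (2,5)(W), (2,3)(W), (2,2)(W) are all W)
(3,2): L (options (0,2)(W), (3,0)(W) are all W)
(3,3): L (options (0,3)(W), (3,1)(W) are all W)
(4,2): L (options (1,2)(W), (4,0)(W) are all W)
(4,3): L (options (1,3)(W), (4,1)(W) are all W)
(5,2): L (options (2,2)(W), (5,0)(W) are all W)
(5,3): L (options (2,3)(W), (5,1)(W) are all W)
Every other cell has at least one move into one of the L cells above, so it is W.
(5,7): the move to (2,7) reaches an L cell, so W
(3,3): one of the L cells justified above, so L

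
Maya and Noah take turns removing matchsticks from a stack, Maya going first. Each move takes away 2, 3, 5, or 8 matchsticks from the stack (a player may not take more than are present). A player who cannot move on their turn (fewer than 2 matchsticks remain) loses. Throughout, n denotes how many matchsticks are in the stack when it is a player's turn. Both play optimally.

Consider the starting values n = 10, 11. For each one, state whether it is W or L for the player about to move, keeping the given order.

10: W, 11: L

Label each position W (a win for the player to move) or L (a loss). A position with no legal move is L; any other position is W exactly when some move reaches an L, and L when every move reaches a W.
n=0: no move → L
n=1: no move → L
n=2: →0(L), so W
n=3: →1(L), so W
n=4: →1(L), so W
n=5: →0(L), so W
n=6: →1(L), so W
n=7: →5(W), 4(W), 2(W) — all W, so L
n=8: →0(L), so W
n=9: →7(L), so W
n=10: →7(L), so W
n=11: →9(W), 8(W), 6(W), 3(W) — all W, so L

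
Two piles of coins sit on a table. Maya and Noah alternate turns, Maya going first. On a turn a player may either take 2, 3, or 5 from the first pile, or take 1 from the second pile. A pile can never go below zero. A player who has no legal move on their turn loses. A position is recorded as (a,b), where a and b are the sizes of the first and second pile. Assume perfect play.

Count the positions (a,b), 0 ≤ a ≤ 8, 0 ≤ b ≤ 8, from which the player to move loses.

28

Work bottom-up. With no move the player to move loses. Otherwise the position is W if at least one move leads to an L position for the opponent, and L if every move leads to a W.
Every move lowers a or b (never raises either), so fill the grid row by row in increasing a, and left to right within a row: each cell's successors are then already labelled.
      b=0  b=1  b=2  b=3  b=4  b=5  b=6  b=7  b=8
a=0:    L    W    L    W    L    W    L    W    L
a=1:    L    W    L    W    L    W    L    W    L
a=2:    W    L    W    L    W    L    W    L    W
a=3:    W    L    W    L    W    L    W    L    W
a=4:    W    W    W    W    W    W    W    W    W
a=5:    W    W    W    W    W    W    W    W    W
a=6:    W    W    W    W    W    W    W    W    W
a=7:    L    W    L    W    L    W    L    W    L
a=8:    L    W    L    W    L    W    L    W    L
Cells with no legal move (terminal, hence L): (0,0), (1,0).
The remaining L cells, each justified by listing all of its moves:
(0,2): →(0,1)(W) only, which is W, so L
(0,4): →(0,3)(W) only, which is W, so L
(0,6): →(0,5)(W) only, which is W, so L
(0,8): →(0,7)(W) only, which is W, so L
(1,2): →(1,1)(W) only, which is W, so L
(1,4): →(1,3)(W) only, which is W, so L
(1,6): →(1,5)(W) only, which is W, so L
(1,8): →(1,7)(W) only, which is W, so L
(2,1): →(0,1)(W), (2,0)(W) — all W, so L
(2,3): →(0,3)(W), (2,2)(W) — all W, so L
(2,5): →(0,5)(W), (2,4)(W) — all W, so L
(2,7): →(0,7)(W), (2,6)(W) — all W, so L
(3,1): →(1,1)(W), (0,1)(W), (3,0)(W) — all W, so L
(3,3): →(1,3)(W), (0,3)(W), (3,2)(W) — all W, so L
(3,5): →(1,5)(W), (0,5)(W), (3,4)(W) — all W, so L
(3,7): →(1,7)(W), (0,7)(W), (3,6)(W) — all W, so L
(7,0): →(5,0)(W), (4,0)(W), (2,0)(W) — all W, so L
(7,2): →(5,2)(W), (4,2)(W), (2,2)(W), (7,1)(W) — all W, so L
(7,4): →(5,4)(W), (4,4)(W), (2,4)(W), (7,3)(W) — all W, so L
(7,6): →(5,6)(W), (4,6)(W), (2,6)(W), (7,5)(W) — all W, so L
(7,8): →(5,8)(W), (4,8)(W), (2,8)(W), (7,7)(W) — all W, so L
(8,0): →(6,0)(W), (5,0)(W), (3,0)(W) — all W, so L
(8,2): →(6,2)(W), (5,2)(W), (3,2)(W), (8,1)(W) — all W, so L
(8,4): →(6,4)(W), (5,4)(W), (3,4)(W), (8,3)(W) — all W, so L
(8,6): →(6,6)(W), (5,6)(W), (3,6)(W), (8,5)(W) — all W, so L
(8,8): →(6,8)(W), (5,8)(W), (3,8)(W), (8,7)(W) — all W, so L
Every other cell has at least one move into one of the L cells above, so it is W.
L cells per row: a=0: 5, a=1: 5, a=2: 4, a=3: 4, a=4: 0, a=5: 0, a=6: 0, a=7: 5, a=8: 5; total 28.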